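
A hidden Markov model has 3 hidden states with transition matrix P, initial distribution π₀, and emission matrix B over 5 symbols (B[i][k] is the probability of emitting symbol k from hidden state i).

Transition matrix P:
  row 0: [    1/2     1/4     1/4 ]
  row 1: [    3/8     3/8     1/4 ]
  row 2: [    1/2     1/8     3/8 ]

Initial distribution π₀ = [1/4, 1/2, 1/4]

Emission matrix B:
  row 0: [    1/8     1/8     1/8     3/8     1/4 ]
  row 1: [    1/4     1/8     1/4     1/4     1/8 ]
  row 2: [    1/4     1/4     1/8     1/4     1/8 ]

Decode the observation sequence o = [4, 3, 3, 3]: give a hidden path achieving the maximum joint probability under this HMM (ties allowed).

path = [0, 0, 0, 0]

t=0: δ = [6.250e-02, 6.250e-02, 3.125e-02]  (obs o_0=4)
t=1: δ = [1.172e-02, 5.859e-03, 3.906e-03]  ψ = [0, 1, 0]  (obs o_1=3)
t=2: δ = [2.197e-03, 7.324e-04, 7.324e-04]  ψ = [0, 0, 0]  (obs o_2=3)
t=3: δ = [4.120e-04, 1.373e-04, 1.373e-04]  ψ = [0, 0, 0]  (obs o_3=3)
backtrack: best end state = 0; path = [0, 0, 0, 0]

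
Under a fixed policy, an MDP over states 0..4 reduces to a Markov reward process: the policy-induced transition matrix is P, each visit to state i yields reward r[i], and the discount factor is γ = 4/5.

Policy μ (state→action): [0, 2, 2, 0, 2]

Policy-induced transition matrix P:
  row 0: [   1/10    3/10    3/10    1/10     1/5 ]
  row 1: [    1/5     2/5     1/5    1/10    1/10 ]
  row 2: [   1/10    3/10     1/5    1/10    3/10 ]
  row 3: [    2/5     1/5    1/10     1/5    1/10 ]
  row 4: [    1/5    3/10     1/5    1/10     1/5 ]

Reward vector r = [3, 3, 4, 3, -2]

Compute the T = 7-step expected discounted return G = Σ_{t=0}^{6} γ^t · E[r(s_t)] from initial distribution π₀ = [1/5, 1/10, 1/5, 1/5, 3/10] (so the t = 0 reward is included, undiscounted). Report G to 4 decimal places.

t=0: π = [0.2000, 0.1000, 0.2000, 0.2000, 0.3000], E[r] = 1.7000, γ^t·E[r] = 1.700000, running G = 1.700000
t=1: π = [0.2000, 0.2900, 0.2000, 0.1200, 0.1900], E[r] = 2.2500, γ^t·E[r] = 1.800000, running G = 3.500000
t=2: π = [0.1840, 0.3170, 0.2080, 0.1120, 0.1790], E[r] = 2.3130, γ^t·E[r] = 1.480320, running G = 4.980320
t=3: π = [0.1832, 0.3205, 0.2072, 0.1112, 0.1779], E[r] = 2.3177, γ^t·E[r] = 1.186662, running G = 6.166982
t=4: π = [0.1832, 0.3209, 0.2072, 0.1111, 0.1776], E[r] = 2.3195, γ^t·E[r] = 0.950047, running G = 7.117029
t=5: π = [0.1832, 0.3210, 0.2072, 0.1111, 0.1775], E[r] = 2.3196, γ^t·E[r] = 0.760097, running G = 7.877126
t=6: π = [0.1832, 0.3210, 0.2072, 0.1111, 0.1775], E[r] = 2.3196, γ^t·E[r] = 0.608082, running G = 8.485209

G = 8.4852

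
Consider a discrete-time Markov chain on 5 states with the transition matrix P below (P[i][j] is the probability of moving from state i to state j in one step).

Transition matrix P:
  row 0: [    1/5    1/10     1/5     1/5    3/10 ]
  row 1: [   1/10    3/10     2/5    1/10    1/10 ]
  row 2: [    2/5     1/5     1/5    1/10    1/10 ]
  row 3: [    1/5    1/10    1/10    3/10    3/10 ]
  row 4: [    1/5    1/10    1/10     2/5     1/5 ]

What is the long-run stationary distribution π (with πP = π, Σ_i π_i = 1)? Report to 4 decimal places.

π = [0.2222, 0.1481, 0.1852, 0.2323, 0.2121]

Balance equations π_j = Σ_i π_i·P[i][j]:
  π_0 = 1/5·π_0 + 1/10·π_1 + 2/5·π_2 + 1/5·π_3 + 1/5·π_4
  π_1 = 1/10·π_0 + 3/10·π_1 + 1/5·π_2 + 1/10·π_3 + 1/10·π_4
  π_2 = 1/5·π_0 + 2/5·π_1 + 1/5·π_2 + 1/10·π_3 + 1/10·π_4
  π_3 = 1/5·π_0 + 1/10·π_1 + 1/10·π_2 + 3/10·π_3 + 2/5·π_4
  normalize: π_0 + π_1 + π_2 + π_3 + π_4 = 1
Solving the linear system gives exactly π = [2/9, 4/27, 5/27, 23/99, 7/33].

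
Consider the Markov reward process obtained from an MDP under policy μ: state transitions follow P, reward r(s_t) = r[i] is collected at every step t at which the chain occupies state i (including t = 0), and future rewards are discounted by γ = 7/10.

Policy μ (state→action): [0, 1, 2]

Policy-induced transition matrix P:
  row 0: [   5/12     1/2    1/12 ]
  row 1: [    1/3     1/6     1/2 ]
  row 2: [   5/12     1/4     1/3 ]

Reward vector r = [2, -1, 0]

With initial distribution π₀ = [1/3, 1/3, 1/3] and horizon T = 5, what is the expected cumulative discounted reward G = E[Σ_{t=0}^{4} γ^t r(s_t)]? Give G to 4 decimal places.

G = 1.1572

t=0: π = [0.3333, 0.3333, 0.3333], E[r] = 0.3333, γ^t·E[r] = 0.333333, running G = 0.333333
t=1: π = [0.3889, 0.3056, 0.3056], E[r] = 0.4722, γ^t·E[r] = 0.330556, running G = 0.663889
t=2: π = [0.3912, 0.3218, 0.2870], E[r] = 0.4606, γ^t·E[r] = 0.225718, running G = 0.889606
t=3: π = [0.3899, 0.3210, 0.2892], E[r] = 0.4587, γ^t·E[r] = 0.157341, running G = 1.046947
t=4: π = [0.3899, 0.3207, 0.2894], E[r] = 0.4591, γ^t·E[r] = 0.110235, running G = 1.157182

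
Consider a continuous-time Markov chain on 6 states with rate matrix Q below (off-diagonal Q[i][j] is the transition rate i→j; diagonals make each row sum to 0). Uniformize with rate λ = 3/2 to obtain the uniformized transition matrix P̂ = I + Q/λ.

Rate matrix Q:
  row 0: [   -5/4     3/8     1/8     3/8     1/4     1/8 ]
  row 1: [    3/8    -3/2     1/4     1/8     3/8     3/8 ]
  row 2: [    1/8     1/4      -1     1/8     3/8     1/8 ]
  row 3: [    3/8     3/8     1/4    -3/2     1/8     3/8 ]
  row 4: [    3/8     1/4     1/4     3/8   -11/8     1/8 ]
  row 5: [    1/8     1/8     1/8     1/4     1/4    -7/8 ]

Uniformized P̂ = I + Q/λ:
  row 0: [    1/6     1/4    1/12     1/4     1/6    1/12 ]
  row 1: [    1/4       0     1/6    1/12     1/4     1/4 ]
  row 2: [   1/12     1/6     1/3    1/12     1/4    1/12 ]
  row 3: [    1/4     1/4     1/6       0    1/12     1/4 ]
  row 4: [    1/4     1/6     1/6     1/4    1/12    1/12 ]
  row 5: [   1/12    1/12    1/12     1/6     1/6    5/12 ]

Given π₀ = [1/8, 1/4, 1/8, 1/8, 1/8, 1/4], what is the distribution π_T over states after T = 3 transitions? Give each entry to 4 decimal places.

π = [0.1754, 0.1510, 0.1620, 0.1436, 0.1664, 0.2015]

t=0: π = [0.1250, 0.2500, 0.1250, 0.1250, 0.1250, 0.2500]
t=1: π = [0.1771, 0.1250, 0.1563, 0.1354, 0.1771, 0.2292]
t=2: π = [0.1710, 0.1528, 0.1589, 0.1502, 0.1641, 0.2031]
t=3: π = [0.1754, 0.1510, 0.1620, 0.1436, 0.1664, 0.2015]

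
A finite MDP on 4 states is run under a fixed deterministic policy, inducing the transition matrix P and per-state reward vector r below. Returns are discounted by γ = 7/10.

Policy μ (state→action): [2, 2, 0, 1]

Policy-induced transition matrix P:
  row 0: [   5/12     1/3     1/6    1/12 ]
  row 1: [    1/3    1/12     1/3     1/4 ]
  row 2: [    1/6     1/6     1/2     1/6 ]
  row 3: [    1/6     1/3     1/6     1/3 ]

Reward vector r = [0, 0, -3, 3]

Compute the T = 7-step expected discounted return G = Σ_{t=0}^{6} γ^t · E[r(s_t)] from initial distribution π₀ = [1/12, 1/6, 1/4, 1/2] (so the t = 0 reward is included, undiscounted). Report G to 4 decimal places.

G = 0.2935

t=0: π = [0.0833, 0.1667, 0.2500, 0.5000], E[r] = 0.7500, γ^t·E[r] = 0.750000, running G = 0.750000
t=1: π = [0.2153, 0.2500, 0.2778, 0.2569], E[r] = -0.0625, γ^t·E[r] = -0.043750, running G = 0.706250
t=2: π = [0.2622, 0.2245, 0.3009, 0.2124], E[r] = -0.2656, γ^t·E[r] = -0.130156, running G = 0.576094
t=3: π = [0.2696, 0.2270, 0.3044, 0.1989], E[r] = -0.3164, γ^t·E[r] = -0.108527, running G = 0.467566
t=4: π = [0.2719, 0.2258, 0.3060, 0.1963], E[r] = -0.3291, γ^t·E[r] = -0.079017, running G = 0.388549
t=5: π = [0.2723, 0.2259, 0.3063, 0.1955], E[r] = -0.3323, γ^t·E[r] = -0.055846, running G = 0.332704
t=6: π = [0.2724, 0.2258, 0.3064, 0.1954], E[r] = -0.3331, γ^t·E[r] = -0.039185, running G = 0.293518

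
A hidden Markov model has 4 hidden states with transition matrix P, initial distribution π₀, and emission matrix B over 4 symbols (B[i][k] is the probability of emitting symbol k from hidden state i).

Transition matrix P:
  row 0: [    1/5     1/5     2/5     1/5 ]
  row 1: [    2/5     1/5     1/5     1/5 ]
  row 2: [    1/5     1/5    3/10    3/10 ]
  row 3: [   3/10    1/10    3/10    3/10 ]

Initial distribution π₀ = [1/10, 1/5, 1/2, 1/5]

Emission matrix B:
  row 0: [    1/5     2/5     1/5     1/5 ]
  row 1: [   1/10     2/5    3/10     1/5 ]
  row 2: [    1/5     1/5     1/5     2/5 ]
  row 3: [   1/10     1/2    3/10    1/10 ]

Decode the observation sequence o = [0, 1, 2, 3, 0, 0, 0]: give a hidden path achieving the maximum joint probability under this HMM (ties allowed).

path = [2, 3, 3, 2, 2, 2, 2]

t=0: δ = [2.000e-02, 2.000e-02, 1.000e-01, 2.000e-02]  (obs o_0=0)
t=1: δ = [8.000e-03, 8.000e-03, 6.000e-03, 1.500e-02]  ψ = [2, 2, 2, 2]  (obs o_1=1)
t=2: δ = [9.000e-04, 4.800e-04, 9.000e-04, 1.350e-03]  ψ = [3, 0, 3, 3]  (obs o_2=2)
t=3: δ = [8.100e-05, 3.600e-05, 1.620e-04, 4.050e-05]  ψ = [3, 0, 3, 3]  (obs o_3=3)
t=4: δ = [6.480e-06, 3.240e-06, 9.720e-06, 4.860e-06]  ψ = [2, 2, 2, 2]  (obs o_4=0)
t=5: δ = [3.888e-07, 1.944e-07, 5.832e-07, 2.916e-07]  ψ = [2, 2, 2, 2]  (obs o_5=0)
t=6: δ = [2.333e-08, 1.166e-08, 3.499e-08, 1.750e-08]  ψ = [2, 2, 2, 2]  (obs o_6=0)
backtrack: best end state = 2; path = [2, 3, 3, 2, 2, 2, 2]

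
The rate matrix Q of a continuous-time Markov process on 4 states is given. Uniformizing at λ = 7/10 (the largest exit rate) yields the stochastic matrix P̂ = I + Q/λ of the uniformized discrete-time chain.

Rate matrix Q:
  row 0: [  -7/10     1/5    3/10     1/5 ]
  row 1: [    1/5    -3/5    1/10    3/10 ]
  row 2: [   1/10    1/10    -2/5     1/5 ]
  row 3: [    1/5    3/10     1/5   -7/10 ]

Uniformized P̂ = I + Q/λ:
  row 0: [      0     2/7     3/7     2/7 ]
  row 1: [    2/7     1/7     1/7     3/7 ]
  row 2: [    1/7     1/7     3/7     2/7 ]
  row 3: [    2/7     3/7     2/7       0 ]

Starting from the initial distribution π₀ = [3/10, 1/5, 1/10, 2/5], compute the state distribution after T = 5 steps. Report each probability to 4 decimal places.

π = [0.1864, 0.2415, 0.3244, 0.2477]

t=0: π = [0.3000, 0.2000, 0.1000, 0.4000]
t=1: π = [0.1857, 0.3000, 0.3143, 0.2000]
t=2: π = [0.1878, 0.2265, 0.3143, 0.2714]
t=3: π = [0.1872, 0.2472, 0.3251, 0.2405]
t=4: π = [0.1858, 0.2383, 0.3236, 0.2523]
t=5: π = [0.1864, 0.2415, 0.3244, 0.2477]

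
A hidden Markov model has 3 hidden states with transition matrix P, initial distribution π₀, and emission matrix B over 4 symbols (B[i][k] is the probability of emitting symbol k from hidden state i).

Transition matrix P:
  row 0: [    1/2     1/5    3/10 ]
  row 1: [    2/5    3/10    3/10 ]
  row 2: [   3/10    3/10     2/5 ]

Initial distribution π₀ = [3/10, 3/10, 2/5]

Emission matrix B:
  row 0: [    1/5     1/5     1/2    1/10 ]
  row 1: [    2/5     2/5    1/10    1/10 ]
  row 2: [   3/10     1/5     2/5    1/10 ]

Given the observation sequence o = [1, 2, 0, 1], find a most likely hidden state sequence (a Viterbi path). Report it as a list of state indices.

path = [1, 0, 2, 1]

t=0: δ = [6.000e-02, 1.200e-01, 8.000e-02]  (obs o_0=1)
t=1: δ = [2.400e-02, 3.600e-03, 1.440e-02]  ψ = [1, 1, 1]  (obs o_1=2)
t=2: δ = [2.400e-03, 1.920e-03, 2.160e-03]  ψ = [0, 0, 0]  (obs o_2=0)
t=3: δ = [2.400e-04, 2.592e-04, 1.728e-04]  ψ = [0, 2, 2]  (obs o_3=1)
backtrack: best end state = 1; path = [1, 0, 2, 1]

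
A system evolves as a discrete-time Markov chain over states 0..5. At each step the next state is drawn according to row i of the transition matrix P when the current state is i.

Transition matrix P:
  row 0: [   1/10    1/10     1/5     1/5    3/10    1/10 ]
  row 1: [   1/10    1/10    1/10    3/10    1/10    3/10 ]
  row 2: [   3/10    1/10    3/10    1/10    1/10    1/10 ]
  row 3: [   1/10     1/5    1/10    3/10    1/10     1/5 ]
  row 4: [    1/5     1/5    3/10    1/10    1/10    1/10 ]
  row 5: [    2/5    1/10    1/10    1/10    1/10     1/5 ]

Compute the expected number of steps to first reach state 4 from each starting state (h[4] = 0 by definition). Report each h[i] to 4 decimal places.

h = [5.8671, 7.2741, 7.0103, 7.3131, 0.0000, 6.8832]

First-step conditioning: h[4] = 0; for i ≠ 4, h[i] = 1 + Σ_k P[i][k]·h[k].
  h[0] = 1 + 1/10·h[0] + 1/10·h[1] + 1/5·h[2] + 1/5·h[3] + 1/10·h[5]
  h[1] = 1 + 1/10·h[0] + 1/10·h[1] + 1/10·h[2] + 3/10·h[3] + 3/10·h[5]
  h[2] = 1 + 3/10·h[0] + 1/10·h[1] + 3/10·h[2] + 1/10·h[3] + 1/10·h[5]
  h[3] = 1 + 1/10·h[0] + 1/5·h[1] + 1/10·h[2] + 3/10·h[3] + 1/5·h[5]
  h[5] = 1 + 2/5·h[0] + 1/10·h[1] + 1/10·h[2] + 1/10·h[3] + 1/5·h[5]
Solving the 5×5 linear system over states ≠ 4 gives exactly h = [12010/2047, 14890/2047, 14350/2047, 14970/2047, 0, 14090/2047] (h[4] = 0 is the target).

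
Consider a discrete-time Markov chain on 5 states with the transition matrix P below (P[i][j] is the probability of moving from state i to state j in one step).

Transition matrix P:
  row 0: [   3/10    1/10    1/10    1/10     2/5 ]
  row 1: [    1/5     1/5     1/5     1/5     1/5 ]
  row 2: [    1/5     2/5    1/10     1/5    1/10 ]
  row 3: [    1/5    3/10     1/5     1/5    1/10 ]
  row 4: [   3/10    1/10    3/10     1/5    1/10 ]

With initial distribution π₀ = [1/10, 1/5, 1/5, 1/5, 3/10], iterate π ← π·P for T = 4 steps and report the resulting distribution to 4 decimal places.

t=0: π = [0.1000, 0.2000, 0.2000, 0.2000, 0.3000]
t=1: π = [0.2400, 0.2200, 0.2000, 0.1900, 0.1500]
t=2: π = [0.2390, 0.2200, 0.1710, 0.1760, 0.1940]
t=3: π = [0.2433, 0.2085, 0.1784, 0.1761, 0.1937]
t=4: π = [0.2437, 0.2096, 0.1772, 0.1757, 0.1938]

π = [0.2437, 0.2096, 0.1772, 0.1757, 0.1938]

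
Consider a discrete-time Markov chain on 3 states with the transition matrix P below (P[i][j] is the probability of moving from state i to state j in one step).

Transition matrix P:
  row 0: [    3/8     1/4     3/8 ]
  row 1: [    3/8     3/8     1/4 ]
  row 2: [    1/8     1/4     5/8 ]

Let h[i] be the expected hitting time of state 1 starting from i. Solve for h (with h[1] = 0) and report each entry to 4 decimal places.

h = [4.0000, 0.0000, 4.0000]

First-step conditioning: h[1] = 0; for i ≠ 1, h[i] = 1 + Σ_k P[i][k]·h[k].
  h[0] = 1 + 3/8·h[0] + 3/8·h[2]
  h[2] = 1 + 1/8·h[0] + 5/8·h[2]
Solving the 2×2 linear system over states ≠ 1 gives exactly h = [4, 0, 4] (h[1] = 0 is the target).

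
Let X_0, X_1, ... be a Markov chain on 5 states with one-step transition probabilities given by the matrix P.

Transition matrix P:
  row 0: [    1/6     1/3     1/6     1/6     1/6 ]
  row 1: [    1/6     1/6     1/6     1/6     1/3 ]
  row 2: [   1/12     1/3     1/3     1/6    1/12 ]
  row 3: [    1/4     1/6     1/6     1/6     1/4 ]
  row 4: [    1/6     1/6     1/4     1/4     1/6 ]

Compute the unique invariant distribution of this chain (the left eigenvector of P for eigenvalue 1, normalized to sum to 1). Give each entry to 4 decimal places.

π = [0.1636, 0.2306, 0.2202, 0.1835, 0.2020]

Balance equations π_j = Σ_i π_i·P[i][j]:
  π_0 = 1/6·π_0 + 1/6·π_1 + 1/12·π_2 + 1/4·π_3 + 1/6·π_4
  π_1 = 1/3·π_0 + 1/6·π_1 + 1/3·π_2 + 1/6·π_3 + 1/6·π_4
  π_2 = 1/6·π_0 + 1/6·π_1 + 1/3·π_2 + 1/6·π_3 + 1/4·π_4
  π_3 = 1/6·π_0 + 1/6·π_1 + 1/6·π_2 + 1/6·π_3 + 1/4·π_4
  normalize: π_0 + π_1 + π_2 + π_3 + π_4 = 1
Solving the linear system gives exactly π = [847/5177, 1194/5177, 1140/5177, 950/5177, 1046/5177].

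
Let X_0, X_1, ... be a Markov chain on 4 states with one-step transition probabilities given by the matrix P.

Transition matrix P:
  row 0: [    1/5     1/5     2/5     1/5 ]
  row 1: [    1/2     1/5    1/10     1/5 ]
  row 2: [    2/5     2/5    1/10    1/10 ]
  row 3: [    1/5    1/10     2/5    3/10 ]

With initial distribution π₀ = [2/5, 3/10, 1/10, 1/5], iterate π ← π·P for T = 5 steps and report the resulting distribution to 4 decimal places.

π = [0.3203, 0.2315, 0.2543, 0.1939]

t=0: π = [0.4000, 0.3000, 0.1000, 0.2000]
t=1: π = [0.3100, 0.2000, 0.2800, 0.2100]
t=2: π = [0.3160, 0.2350, 0.2560, 0.1930]
t=3: π = [0.3217, 0.2319, 0.2527, 0.1937]
t=4: π = [0.3201, 0.2312, 0.2546, 0.1941]
t=5: π = [0.3203, 0.2315, 0.2543, 0.1939]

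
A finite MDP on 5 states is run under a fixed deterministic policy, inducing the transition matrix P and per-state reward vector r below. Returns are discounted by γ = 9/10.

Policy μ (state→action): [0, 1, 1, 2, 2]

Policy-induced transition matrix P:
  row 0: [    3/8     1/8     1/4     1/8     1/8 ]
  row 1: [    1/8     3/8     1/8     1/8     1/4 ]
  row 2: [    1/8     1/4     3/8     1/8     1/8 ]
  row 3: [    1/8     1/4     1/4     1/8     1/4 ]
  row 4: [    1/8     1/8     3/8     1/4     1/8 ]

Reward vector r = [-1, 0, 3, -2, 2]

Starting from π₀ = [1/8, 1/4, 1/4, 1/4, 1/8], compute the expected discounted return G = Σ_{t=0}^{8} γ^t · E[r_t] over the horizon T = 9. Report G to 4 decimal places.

G = 4.0585

t=0: π = [0.1250, 0.2500, 0.2500, 0.2500, 0.1250], E[r] = 0.3750, γ^t·E[r] = 0.375000, running G = 0.375000
t=1: π = [0.1563, 0.2500, 0.2656, 0.1406, 0.1875], E[r] = 0.7344, γ^t·E[r] = 0.660938, running G = 1.035938
t=2: π = [0.1641, 0.2383, 0.2754, 0.1484, 0.1738], E[r] = 0.7129, γ^t·E[r] = 0.577441, running G = 1.613379
t=3: π = [0.1660, 0.2375, 0.2764, 0.1467, 0.1733], E[r] = 0.7163, γ^t·E[r] = 0.522189, running G = 2.135568
t=4: π = [0.1665, 0.2373, 0.2765, 0.1467, 0.1730], E[r] = 0.7158, γ^t·E[r] = 0.469630, running G = 2.605198
t=5: π = [0.1666, 0.2372, 0.2765, 0.1466, 0.1730], E[r] = 0.7157, γ^t·E[r] = 0.422617, running G = 3.027815
t=6: π = [0.1667, 0.2372, 0.2765, 0.1466, 0.1730], E[r] = 0.7157, γ^t·E[r] = 0.380338, running G = 3.408153
t=7: π = [0.1667, 0.2372, 0.2765, 0.1466, 0.1730], E[r] = 0.7157, γ^t·E[r] = 0.342301, running G = 3.750454
t=8: π = [0.1667, 0.2372, 0.2765, 0.1466, 0.1730], E[r] = 0.7157, γ^t·E[r] = 0.308070, running G = 4.058524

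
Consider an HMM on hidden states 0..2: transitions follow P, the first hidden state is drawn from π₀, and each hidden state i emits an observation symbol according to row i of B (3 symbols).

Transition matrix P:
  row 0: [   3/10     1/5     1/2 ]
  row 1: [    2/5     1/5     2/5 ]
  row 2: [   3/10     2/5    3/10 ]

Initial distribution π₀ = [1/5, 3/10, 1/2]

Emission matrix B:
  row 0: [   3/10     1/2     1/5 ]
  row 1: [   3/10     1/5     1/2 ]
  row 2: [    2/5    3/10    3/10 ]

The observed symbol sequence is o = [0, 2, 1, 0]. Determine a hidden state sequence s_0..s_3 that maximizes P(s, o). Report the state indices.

t=0: δ = [6.000e-02, 9.000e-02, 2.000e-01]  (obs o_0=0)
t=1: δ = [1.200e-02, 4.000e-02, 1.800e-02]  ψ = [2, 2, 2]  (obs o_1=2)
t=2: δ = [8.000e-03, 1.600e-03, 4.800e-03]  ψ = [1, 1, 1]  (obs o_2=1)
t=3: δ = [7.200e-04, 5.760e-04, 1.600e-03]  ψ = [0, 2, 0]  (obs o_3=0)
backtrack: best end state = 2; path = [2, 1, 0, 2]

path = [2, 1, 0, 2]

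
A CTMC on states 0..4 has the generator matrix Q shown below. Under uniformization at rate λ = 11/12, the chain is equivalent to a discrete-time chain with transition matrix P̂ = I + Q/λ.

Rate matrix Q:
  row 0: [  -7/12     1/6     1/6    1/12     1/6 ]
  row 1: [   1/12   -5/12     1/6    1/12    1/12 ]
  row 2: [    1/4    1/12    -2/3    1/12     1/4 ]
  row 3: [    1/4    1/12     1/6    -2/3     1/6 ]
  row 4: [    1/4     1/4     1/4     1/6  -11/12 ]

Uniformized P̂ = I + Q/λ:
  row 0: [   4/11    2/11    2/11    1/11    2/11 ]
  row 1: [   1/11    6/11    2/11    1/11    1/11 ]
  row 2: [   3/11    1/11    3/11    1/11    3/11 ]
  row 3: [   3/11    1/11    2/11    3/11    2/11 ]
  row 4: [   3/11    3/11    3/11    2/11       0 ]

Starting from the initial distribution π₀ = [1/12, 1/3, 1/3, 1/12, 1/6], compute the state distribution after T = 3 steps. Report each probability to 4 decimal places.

π = [0.2464, 0.2609, 0.2151, 0.1275, 0.1501]

t=0: π = [0.0833, 0.3333, 0.3333, 0.0833, 0.1667]
t=1: π = [0.2197, 0.2803, 0.2273, 0.1212, 0.1515]
t=2: π = [0.2417, 0.2658, 0.2163, 0.1267, 0.1494]
t=3: π = [0.2464, 0.2609, 0.2151, 0.1275, 0.1501]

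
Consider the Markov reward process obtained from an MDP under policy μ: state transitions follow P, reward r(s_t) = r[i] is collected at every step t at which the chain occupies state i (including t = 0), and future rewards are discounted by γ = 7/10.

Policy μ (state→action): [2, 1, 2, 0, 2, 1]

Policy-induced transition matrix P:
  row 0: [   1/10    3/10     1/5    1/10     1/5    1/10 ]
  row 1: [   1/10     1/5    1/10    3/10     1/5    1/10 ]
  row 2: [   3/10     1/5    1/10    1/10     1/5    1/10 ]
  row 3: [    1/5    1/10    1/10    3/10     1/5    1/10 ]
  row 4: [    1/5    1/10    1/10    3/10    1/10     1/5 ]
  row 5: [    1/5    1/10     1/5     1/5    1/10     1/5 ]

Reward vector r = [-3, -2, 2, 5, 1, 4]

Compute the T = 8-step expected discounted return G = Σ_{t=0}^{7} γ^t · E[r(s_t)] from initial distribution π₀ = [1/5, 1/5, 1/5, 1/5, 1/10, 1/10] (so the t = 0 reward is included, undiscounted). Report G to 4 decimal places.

t=0: π = [0.2000, 0.2000, 0.2000, 0.2000, 0.1000, 0.1000], E[r] = 0.9000, γ^t·E[r] = 0.900000, running G = 0.900000
t=1: π = [0.1800, 0.1800, 0.1300, 0.2100, 0.1800, 0.1200], E[r] = 1.0700, γ^t·E[r] = 0.749000, running G = 1.649000
t=2: π = [0.1770, 0.1670, 0.1300, 0.2260, 0.1700, 0.1300], E[r] = 1.2150, γ^t·E[r] = 0.595350, running G = 2.244350
t=3: π = [0.1786, 0.1651, 0.1307, 0.2256, 0.1700, 0.1300], E[r] = 1.2134, γ^t·E[r] = 0.416196, running G = 2.660546
t=4: π = [0.1787, 0.1653, 0.1309, 0.2251, 0.1700, 0.1300], E[r] = 1.2107, γ^t·E[r] = 0.290694, running G = 2.951240
t=5: π = [0.1787, 0.1654, 0.1309, 0.2251, 0.1700, 0.1300], E[r] = 1.2104, γ^t·E[r] = 0.203434, running G = 3.154674
t=6: π = [0.1787, 0.1654, 0.1309, 0.2251, 0.1700, 0.1300], E[r] = 1.2104, γ^t·E[r] = 0.142404, running G = 3.297078
t=7: π = [0.1787, 0.1654, 0.1309, 0.2251, 0.1700, 0.1300], E[r] = 1.2104, γ^t·E[r] = 0.099683, running G = 3.396761

G = 3.3968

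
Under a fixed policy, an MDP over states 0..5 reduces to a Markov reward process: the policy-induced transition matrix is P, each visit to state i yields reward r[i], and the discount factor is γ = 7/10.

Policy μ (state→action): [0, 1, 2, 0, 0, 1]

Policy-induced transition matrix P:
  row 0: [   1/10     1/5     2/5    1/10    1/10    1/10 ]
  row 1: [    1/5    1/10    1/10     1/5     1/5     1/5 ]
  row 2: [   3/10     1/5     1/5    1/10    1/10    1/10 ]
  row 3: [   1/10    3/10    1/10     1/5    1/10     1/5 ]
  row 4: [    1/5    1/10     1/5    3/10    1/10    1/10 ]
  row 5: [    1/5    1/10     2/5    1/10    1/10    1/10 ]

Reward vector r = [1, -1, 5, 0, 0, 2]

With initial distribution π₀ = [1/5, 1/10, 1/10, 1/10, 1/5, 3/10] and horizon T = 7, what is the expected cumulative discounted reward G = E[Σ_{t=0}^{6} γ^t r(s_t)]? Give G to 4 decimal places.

t=0: π = [0.2000, 0.1000, 0.1000, 0.1000, 0.2000, 0.3000], E[r] = 1.2000, γ^t·E[r] = 1.200000, running G = 1.200000
t=1: π = [0.1800, 0.1500, 0.2800, 0.1600, 0.1100, 0.1200], E[r] = 1.6700, γ^t·E[r] = 1.169000, running G = 2.369000
t=2: π = [0.1940, 0.1780, 0.2290, 0.1530, 0.1150, 0.1310], E[r] = 1.4230, γ^t·E[r] = 0.697270, running G = 3.066270
t=3: π = [0.1882, 0.1729, 0.2319, 0.1561, 0.1178, 0.1331], E[r] = 1.4410, γ^t·E[r] = 0.494263, running G = 3.560533
t=4: π = [0.1888, 0.1732, 0.2314, 0.1565, 0.1173, 0.1329], E[r] = 1.4381, γ^t·E[r] = 0.345295, running G = 3.905828
t=5: π = [0.1886, 0.1733, 0.2314, 0.1564, 0.1173, 0.1330], E[r] = 1.4381, γ^t·E[r] = 0.241695, running G = 4.147523
t=6: π = [0.1886, 0.1733, 0.2313, 0.1564, 0.1173, 0.1330], E[r] = 1.4380, γ^t·E[r] = 0.169181, running G = 4.316704

G = 4.3167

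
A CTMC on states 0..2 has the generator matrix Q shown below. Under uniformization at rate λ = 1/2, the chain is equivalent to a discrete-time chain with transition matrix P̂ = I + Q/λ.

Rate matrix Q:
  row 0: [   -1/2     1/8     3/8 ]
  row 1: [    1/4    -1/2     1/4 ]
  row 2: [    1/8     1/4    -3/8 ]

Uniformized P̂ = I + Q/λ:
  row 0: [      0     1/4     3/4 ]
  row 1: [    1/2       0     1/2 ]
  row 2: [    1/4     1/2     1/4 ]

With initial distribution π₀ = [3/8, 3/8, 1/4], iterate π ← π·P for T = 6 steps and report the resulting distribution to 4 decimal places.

π = [0.2573, 0.2898, 0.4529]

t=0: π = [0.3750, 0.3750, 0.2500]
t=1: π = [0.2500, 0.2188, 0.5313]
t=2: π = [0.2422, 0.3281, 0.4297]
t=3: π = [0.2715, 0.2754, 0.4531]
t=4: π = [0.2510, 0.2944, 0.4546]
t=5: π = [0.2609, 0.2900, 0.4491]
t=6: π = [0.2573, 0.2898, 0.4529]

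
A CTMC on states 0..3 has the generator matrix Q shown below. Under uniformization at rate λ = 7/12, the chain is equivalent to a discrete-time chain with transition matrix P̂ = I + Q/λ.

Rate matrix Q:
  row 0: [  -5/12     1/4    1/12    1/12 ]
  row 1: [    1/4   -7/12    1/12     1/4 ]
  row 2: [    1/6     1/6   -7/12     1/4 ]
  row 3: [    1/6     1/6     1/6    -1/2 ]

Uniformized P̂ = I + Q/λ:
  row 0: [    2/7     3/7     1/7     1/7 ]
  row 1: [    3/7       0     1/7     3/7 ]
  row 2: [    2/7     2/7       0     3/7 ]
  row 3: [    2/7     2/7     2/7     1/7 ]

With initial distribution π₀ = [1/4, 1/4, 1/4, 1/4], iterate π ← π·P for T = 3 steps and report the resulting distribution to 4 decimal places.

t=0: π = [0.2500, 0.2500, 0.2500, 0.2500]
t=1: π = [0.3214, 0.2500, 0.1429, 0.2857]
t=2: π = [0.3214, 0.2602, 0.1633, 0.2551]
t=3: π = [0.3229, 0.2573, 0.1560, 0.2638]

π = [0.3229, 0.2573, 0.1560, 0.2638]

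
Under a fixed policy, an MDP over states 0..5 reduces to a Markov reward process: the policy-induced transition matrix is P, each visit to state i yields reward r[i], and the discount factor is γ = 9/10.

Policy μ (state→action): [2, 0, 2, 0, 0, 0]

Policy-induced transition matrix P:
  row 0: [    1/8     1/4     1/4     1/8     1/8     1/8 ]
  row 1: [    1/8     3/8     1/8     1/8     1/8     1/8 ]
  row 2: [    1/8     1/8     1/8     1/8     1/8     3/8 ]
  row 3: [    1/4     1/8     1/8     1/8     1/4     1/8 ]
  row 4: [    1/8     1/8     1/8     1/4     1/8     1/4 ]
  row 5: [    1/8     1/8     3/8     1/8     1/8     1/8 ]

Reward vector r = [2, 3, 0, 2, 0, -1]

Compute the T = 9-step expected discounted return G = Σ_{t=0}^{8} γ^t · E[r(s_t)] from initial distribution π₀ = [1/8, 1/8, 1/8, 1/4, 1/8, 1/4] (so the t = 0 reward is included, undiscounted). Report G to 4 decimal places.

t=0: π = [0.1250, 0.1250, 0.1250, 0.2500, 0.1250, 0.2500], E[r] = 0.8750, γ^t·E[r] = 0.875000, running G = 0.875000
t=1: π = [0.1563, 0.1719, 0.2031, 0.1406, 0.1563, 0.1719], E[r] = 0.9375, γ^t·E[r] = 0.843750, running G = 1.718750
t=2: π = [0.1426, 0.1875, 0.1875, 0.1445, 0.1426, 0.1953], E[r] = 0.9414, γ^t·E[r] = 0.762539, running G = 2.481289
t=3: π = [0.1431, 0.1897, 0.1917, 0.1428, 0.1431, 0.1897], E[r] = 0.9512, γ^t·E[r] = 0.693404, running G = 3.174693
t=4: π = [0.1429, 0.1903, 0.1903, 0.1429, 0.1429, 0.1908], E[r] = 0.9516, γ^t·E[r] = 0.624344, running G = 3.799038
t=5: π = [0.1429, 0.1904, 0.1906, 0.1429, 0.1429, 0.1904], E[r] = 0.9523, γ^t·E[r] = 0.562324, running G = 4.361362
t=6: π = [0.1429, 0.1905, 0.1905, 0.1429, 0.1429, 0.1905], E[r] = 0.9523, γ^t·E[r] = 0.506108, running G = 4.867469
t=7: π = [0.1429, 0.1905, 0.1905, 0.1429, 0.1429, 0.1905], E[r] = 0.9524, γ^t·E[r] = 0.455518, running G = 5.322988
t=8: π = [0.1429, 0.1905, 0.1905, 0.1429, 0.1429, 0.1905], E[r] = 0.9524, γ^t·E[r] = 0.409967, running G = 5.732955

G = 5.7330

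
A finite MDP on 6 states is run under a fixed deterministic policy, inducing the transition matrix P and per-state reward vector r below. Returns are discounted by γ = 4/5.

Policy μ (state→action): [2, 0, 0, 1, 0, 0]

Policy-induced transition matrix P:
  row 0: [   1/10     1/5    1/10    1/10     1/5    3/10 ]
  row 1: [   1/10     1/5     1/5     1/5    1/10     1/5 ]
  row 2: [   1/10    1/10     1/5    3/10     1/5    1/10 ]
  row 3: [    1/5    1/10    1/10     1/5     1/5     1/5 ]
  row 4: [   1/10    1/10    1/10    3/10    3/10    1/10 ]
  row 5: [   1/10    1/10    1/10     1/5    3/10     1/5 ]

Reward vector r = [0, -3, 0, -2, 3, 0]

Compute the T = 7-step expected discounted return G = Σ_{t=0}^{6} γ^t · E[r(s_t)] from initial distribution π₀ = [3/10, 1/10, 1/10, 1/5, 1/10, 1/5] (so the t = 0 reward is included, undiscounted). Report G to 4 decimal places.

G = -0.8043

t=0: π = [0.3000, 0.1000, 0.1000, 0.2000, 0.1000, 0.2000], E[r] = -0.4000, γ^t·E[r] = -0.400000, running G = -0.400000
t=1: π = [0.1200, 0.1400, 0.1200, 0.1900, 0.2200, 0.2100], E[r] = -0.1400, γ^t·E[r] = -0.112000, running G = -0.512000
t=2: π = [0.1190, 0.1260, 0.1260, 0.2220, 0.2290, 0.1780], E[r] = -0.1350, γ^t·E[r] = -0.086400, running G = -0.598400
t=3: π = [0.1222, 0.1245, 0.1252, 0.2236, 0.2281, 0.1764], E[r] = -0.1364, γ^t·E[r] = -0.069837, running G = -0.668237
t=4: π = [0.1224, 0.1247, 0.1250, 0.2231, 0.2280, 0.1769], E[r] = -0.1362, γ^t·E[r] = -0.055800, running G = -0.724037
t=5: π = [0.1223, 0.1247, 0.1250, 0.2231, 0.2280, 0.1769], E[r] = -0.1362, γ^t·E[r] = -0.044619, running G = -0.768655
t=6: π = [0.1223, 0.1247, 0.1250, 0.2231, 0.2280, 0.1769], E[r] = -0.1362, γ^t·E[r] = -0.035694, running G = -0.804349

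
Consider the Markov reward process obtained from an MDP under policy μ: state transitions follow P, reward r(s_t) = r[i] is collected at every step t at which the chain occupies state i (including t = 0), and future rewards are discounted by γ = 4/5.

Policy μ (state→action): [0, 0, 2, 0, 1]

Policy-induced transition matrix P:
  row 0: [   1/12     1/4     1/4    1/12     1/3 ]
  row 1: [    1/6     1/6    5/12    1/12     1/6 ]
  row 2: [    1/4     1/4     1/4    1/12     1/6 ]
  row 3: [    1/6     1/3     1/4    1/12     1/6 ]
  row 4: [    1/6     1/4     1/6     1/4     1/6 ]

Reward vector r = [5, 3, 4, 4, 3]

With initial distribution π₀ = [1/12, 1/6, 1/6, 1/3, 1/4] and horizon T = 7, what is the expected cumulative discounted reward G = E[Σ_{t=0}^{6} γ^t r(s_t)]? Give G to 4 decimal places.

G = 14.6955

t=0: π = [0.0833, 0.1667, 0.1667, 0.3333, 0.2500], E[r] = 3.6667, γ^t·E[r] = 3.666667, running G = 3.666667
t=1: π = [0.1736, 0.2639, 0.2569, 0.1250, 0.1806], E[r] = 3.7292, γ^t·E[r] = 2.983333, running G = 6.650000
t=2: π = [0.1736, 0.2384, 0.2789, 0.1134, 0.1956], E[r] = 3.7396, γ^t·E[r] = 2.393333, running G = 9.043333
t=3: π = [0.1754, 0.2396, 0.2734, 0.1159, 0.1956], E[r] = 3.7403, γ^t·E[r] = 1.915012, running G = 10.958346
t=4: π = [0.1748, 0.2397, 0.2736, 0.1159, 0.1959], E[r] = 3.7392, γ^t·E[r] = 1.531588, running G = 12.489934
t=5: π = [0.1749, 0.2397, 0.2736, 0.1160, 0.1958], E[r] = 3.7394, γ^t·E[r] = 1.225329, running G = 13.715263
t=6: π = [0.1749, 0.2397, 0.2736, 0.1160, 0.1958], E[r] = 3.7394, γ^t·E[r] = 0.980257, running G = 14.695521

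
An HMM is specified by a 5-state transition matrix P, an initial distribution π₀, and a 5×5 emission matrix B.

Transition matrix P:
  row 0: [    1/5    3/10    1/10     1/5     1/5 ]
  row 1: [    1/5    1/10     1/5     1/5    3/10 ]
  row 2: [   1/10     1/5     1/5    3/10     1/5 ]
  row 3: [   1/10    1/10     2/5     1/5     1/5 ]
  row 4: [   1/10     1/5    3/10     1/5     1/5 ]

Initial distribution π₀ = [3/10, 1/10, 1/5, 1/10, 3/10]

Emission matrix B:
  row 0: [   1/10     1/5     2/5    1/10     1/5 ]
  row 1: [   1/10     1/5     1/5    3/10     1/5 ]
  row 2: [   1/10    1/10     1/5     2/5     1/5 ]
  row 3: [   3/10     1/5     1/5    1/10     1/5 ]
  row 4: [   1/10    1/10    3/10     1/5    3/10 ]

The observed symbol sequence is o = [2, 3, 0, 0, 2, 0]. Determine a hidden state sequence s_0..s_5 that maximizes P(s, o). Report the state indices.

t=0: δ = [1.200e-01, 2.000e-02, 4.000e-02, 2.000e-02, 9.000e-02]  (obs o_0=2)
t=1: δ = [2.400e-03, 1.080e-02, 1.080e-02, 2.400e-03, 4.800e-03]  ψ = [0, 0, 4, 0, 0]  (obs o_1=3)
t=2: δ = [2.160e-04, 2.160e-04, 2.160e-04, 9.720e-04, 3.240e-04]  ψ = [1, 2, 1, 2, 1]  (obs o_2=0)
t=3: δ = [9.720e-06, 9.720e-06, 3.888e-05, 5.832e-05, 1.944e-05]  ψ = [3, 3, 3, 3, 3]  (obs o_3=0)
t=4: δ = [2.333e-06, 1.555e-06, 4.666e-06, 2.333e-06, 3.499e-06]  ψ = [3, 2, 3, 2, 3]  (obs o_4=2)
t=5: δ = [4.666e-08, 9.331e-08, 1.050e-07, 4.199e-07, 9.331e-08]  ψ = [0, 2, 4, 2, 2]  (obs o_5=0)
backtrack: best end state = 3; path = [4, 2, 3, 3, 2, 3]

path = [4, 2, 3, 3, 2, 3]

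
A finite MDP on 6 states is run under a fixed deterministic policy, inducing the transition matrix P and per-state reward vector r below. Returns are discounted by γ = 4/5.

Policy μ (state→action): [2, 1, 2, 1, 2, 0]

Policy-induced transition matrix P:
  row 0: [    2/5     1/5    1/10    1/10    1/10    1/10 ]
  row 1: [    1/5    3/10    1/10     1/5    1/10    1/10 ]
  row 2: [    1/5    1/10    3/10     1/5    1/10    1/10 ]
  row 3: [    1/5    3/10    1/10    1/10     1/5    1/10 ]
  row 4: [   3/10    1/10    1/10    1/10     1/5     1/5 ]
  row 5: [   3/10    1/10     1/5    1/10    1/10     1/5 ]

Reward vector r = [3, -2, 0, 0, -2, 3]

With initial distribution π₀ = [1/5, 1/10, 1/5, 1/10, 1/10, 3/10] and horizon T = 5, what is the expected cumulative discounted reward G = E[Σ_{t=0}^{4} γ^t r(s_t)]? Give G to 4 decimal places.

t=0: π = [0.2000, 0.1000, 0.2000, 0.1000, 0.1000, 0.3000], E[r] = 1.1000, γ^t·E[r] = 1.100000, running G = 1.100000
t=1: π = [0.2800, 0.1600, 0.1700, 0.1300, 0.1200, 0.1400], E[r] = 0.7000, γ^t·E[r] = 0.560000, running G = 1.660000
t=2: π = [0.2820, 0.1860, 0.1480, 0.1330, 0.1250, 0.1260], E[r] = 0.6020, γ^t·E[r] = 0.385280, running G = 2.045280
t=3: π = [0.2815, 0.1920, 0.1422, 0.1334, 0.1258, 0.1251], E[r] = 0.5842, γ^t·E[r] = 0.299110, running G = 2.344390
t=4: π = [0.2814, 0.1932, 0.1410, 0.1334, 0.1259, 0.1251], E[r] = 0.5811, γ^t·E[r] = 0.238035, running G = 2.582425

G = 2.5824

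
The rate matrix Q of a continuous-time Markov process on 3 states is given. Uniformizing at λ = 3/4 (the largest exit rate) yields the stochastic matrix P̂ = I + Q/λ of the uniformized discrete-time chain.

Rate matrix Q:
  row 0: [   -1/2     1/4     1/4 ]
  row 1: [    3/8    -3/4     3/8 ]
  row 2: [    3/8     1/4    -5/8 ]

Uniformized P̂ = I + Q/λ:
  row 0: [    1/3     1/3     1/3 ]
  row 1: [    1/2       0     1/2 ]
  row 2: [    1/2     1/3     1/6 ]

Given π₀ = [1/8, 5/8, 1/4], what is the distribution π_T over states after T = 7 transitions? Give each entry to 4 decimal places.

π = [0.4286, 0.2498, 0.3216]

t=0: π = [0.1250, 0.6250, 0.2500]
t=1: π = [0.4792, 0.1250, 0.3958]
t=2: π = [0.4201, 0.2917, 0.2882]
t=3: π = [0.4300, 0.2361, 0.3339]
t=4: π = [0.4283, 0.2546, 0.3170]
t=5: π = [0.4286, 0.2485, 0.3229]
t=6: π = [0.4286, 0.2505, 0.3209]
t=7: π = [0.4286, 0.2498, 0.3216]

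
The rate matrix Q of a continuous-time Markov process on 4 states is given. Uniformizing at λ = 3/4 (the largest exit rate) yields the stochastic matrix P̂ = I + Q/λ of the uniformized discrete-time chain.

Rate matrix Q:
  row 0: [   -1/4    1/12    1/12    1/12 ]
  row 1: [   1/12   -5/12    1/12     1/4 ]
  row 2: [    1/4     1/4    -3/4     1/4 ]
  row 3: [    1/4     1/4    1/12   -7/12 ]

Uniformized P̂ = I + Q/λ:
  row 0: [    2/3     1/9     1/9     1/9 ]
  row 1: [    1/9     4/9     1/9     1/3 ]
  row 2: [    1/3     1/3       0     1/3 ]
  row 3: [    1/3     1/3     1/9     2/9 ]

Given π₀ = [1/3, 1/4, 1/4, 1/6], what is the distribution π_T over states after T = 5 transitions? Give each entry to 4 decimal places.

π = [0.4081, 0.2734, 0.1000, 0.2186]

t=0: π = [0.3333, 0.2500, 0.2500, 0.1667]
t=1: π = [0.3889, 0.2870, 0.0833, 0.2407]
t=2: π = [0.3992, 0.2788, 0.1019, 0.2202]
t=3: π = [0.4044, 0.2756, 0.0998, 0.2202]
t=4: π = [0.4069, 0.2741, 0.1000, 0.2190]
t=5: π = [0.4081, 0.2734, 0.1000, 0.2186]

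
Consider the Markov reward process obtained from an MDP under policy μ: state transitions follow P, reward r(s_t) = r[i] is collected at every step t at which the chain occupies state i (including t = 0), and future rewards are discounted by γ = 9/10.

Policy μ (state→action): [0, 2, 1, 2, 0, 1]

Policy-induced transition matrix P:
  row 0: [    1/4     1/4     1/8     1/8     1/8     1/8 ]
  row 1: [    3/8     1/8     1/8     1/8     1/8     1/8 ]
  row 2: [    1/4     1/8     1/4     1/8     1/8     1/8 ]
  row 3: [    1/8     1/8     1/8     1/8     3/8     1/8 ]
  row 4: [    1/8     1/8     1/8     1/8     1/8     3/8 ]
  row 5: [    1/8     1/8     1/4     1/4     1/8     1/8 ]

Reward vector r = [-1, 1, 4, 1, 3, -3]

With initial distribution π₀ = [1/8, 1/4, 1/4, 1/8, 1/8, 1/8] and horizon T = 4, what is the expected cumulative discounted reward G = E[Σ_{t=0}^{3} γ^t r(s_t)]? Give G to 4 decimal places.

t=0: π = [0.1250, 0.2500, 0.2500, 0.1250, 0.1250, 0.1250], E[r] = 1.2500, γ^t·E[r] = 1.250000, running G = 1.250000
t=1: π = [0.2344, 0.1406, 0.1719, 0.1406, 0.1563, 0.1563], E[r] = 0.7344, γ^t·E[r] = 0.660938, running G = 1.910938
t=2: π = [0.2109, 0.1543, 0.1660, 0.1445, 0.1602, 0.1641], E[r] = 0.7402, γ^t·E[r] = 0.599590, running G = 2.510527
t=3: π = [0.2107, 0.1514, 0.1663, 0.1455, 0.1611, 0.1650], E[r] = 0.7395, γ^t·E[r] = 0.539097, running G = 3.049624

G = 3.0496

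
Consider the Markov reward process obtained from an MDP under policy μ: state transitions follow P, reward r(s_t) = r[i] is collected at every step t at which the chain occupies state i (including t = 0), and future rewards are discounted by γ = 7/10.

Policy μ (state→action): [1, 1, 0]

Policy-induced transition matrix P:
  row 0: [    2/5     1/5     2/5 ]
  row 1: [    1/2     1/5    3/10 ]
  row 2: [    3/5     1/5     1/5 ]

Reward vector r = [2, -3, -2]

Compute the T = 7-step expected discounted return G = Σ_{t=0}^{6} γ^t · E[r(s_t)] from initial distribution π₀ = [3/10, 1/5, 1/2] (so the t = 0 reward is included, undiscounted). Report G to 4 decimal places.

G = -1.4590

t=0: π = [0.3000, 0.2000, 0.5000], E[r] = -1.0000, γ^t·E[r] = -1.000000, running G = -1.000000
t=1: π = [0.5200, 0.2000, 0.2800], E[r] = -0.1200, γ^t·E[r] = -0.084000, running G = -1.084000
t=2: π = [0.4760, 0.2000, 0.3240], E[r] = -0.2960, γ^t·E[r] = -0.145040, running G = -1.229040
t=3: π = [0.4848, 0.2000, 0.3152], E[r] = -0.2608, γ^t·E[r] = -0.089454, running G = -1.318494
t=4: π = [0.4830, 0.2000, 0.3170], E[r] = -0.2678, γ^t·E[r] = -0.064308, running G = -1.382803
t=5: π = [0.4834, 0.2000, 0.3166], E[r] = -0.2664, γ^t·E[r] = -0.044779, running G = -1.427582
t=6: π = [0.4833, 0.2000, 0.3167], E[r] = -0.2667, γ^t·E[r] = -0.031379, running G = -1.458961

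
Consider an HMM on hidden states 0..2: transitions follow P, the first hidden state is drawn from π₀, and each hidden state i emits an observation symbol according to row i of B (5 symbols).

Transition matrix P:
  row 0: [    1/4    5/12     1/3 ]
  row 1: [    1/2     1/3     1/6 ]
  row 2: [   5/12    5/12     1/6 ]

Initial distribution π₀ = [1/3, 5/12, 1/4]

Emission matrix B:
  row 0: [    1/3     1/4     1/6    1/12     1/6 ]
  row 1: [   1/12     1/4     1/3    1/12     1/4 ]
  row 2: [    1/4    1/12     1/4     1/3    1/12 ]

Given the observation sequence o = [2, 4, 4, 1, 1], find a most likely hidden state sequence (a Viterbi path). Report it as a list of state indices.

t=0: δ = [5.556e-02, 1.389e-01, 6.250e-02]  (obs o_0=2)
t=1: δ = [1.157e-02, 1.157e-02, 1.929e-03]  ψ = [1, 1, 1]  (obs o_1=4)
t=2: δ = [9.645e-04, 1.206e-03, 3.215e-04]  ψ = [1, 0, 0]  (obs o_2=4)
t=3: δ = [1.507e-04, 1.005e-04, 2.679e-05]  ψ = [1, 0, 0]  (obs o_3=1)
t=4: δ = [1.256e-05, 1.570e-05, 4.186e-06]  ψ = [1, 0, 0]  (obs o_4=1)
backtrack: best end state = 1; path = [1, 0, 1, 0, 1]

path = [1, 0, 1, 0, 1]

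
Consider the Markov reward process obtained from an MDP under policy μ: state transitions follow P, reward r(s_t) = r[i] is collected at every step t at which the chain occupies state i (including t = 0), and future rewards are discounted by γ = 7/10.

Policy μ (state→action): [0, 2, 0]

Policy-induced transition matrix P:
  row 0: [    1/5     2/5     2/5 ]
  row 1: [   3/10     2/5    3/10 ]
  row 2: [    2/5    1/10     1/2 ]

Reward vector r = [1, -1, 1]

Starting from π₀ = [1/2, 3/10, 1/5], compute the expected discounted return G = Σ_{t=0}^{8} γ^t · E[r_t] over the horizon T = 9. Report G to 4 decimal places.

t=0: π = [0.5000, 0.3000, 0.2000], E[r] = 0.4000, γ^t·E[r] = 0.400000, running G = 0.400000
t=1: π = [0.2700, 0.3400, 0.3900], E[r] = 0.3200, γ^t·E[r] = 0.224000, running G = 0.624000
t=2: π = [0.3120, 0.2830, 0.4050], E[r] = 0.4340, γ^t·E[r] = 0.212660, running G = 0.836660
t=3: π = [0.3093, 0.2785, 0.4122], E[r] = 0.4430, γ^t·E[r] = 0.151949, running G = 0.988609
t=4: π = [0.3103, 0.2763, 0.4134], E[r] = 0.4473, γ^t·E[r] = 0.107402, running G = 1.096011
t=5: π = [0.3103, 0.2760, 0.4137], E[r] = 0.4480, γ^t·E[r] = 0.075299, running G = 1.171310
t=6: π = [0.3103, 0.2759, 0.4138], E[r] = 0.4482, γ^t·E[r] = 0.052733, running G = 1.224042
t=7: π = [0.3103, 0.2759, 0.4138], E[r] = 0.4483, γ^t·E[r] = 0.036916, running G = 1.260959
t=8: π = [0.3103, 0.2759, 0.4138], E[r] = 0.4483, γ^t·E[r] = 0.025842, running G = 1.286801

G = 1.2868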